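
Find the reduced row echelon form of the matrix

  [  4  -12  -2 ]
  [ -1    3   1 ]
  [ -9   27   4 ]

R1 -> 1/4·R1
  [  1  -3  -1/2 ]
  [ -1   3     1 ]
  [ -9  27     4 ]
R2 -> R2 + R1
  [  1  -3  -1/2 ]
  [  0   0   1/2 ]
  [ -9  27     4 ]
R3 -> R3 + 9·R1
  [ 1  -3  -1/2 ]
  [ 0   0   1/2 ]
  [ 0   0  -1/2 ]
R2 -> 2·R2
  [ 1  -3  -1/2 ]
  [ 0   0     1 ]
  [ 0   0  -1/2 ]
R3 -> R3 + 1/2·R2
  [ 1  -3  -1/2 ]
  [ 0   0     1 ]
  [ 0   0     0 ]
R1 -> R1 + 1/2·R2
  [ 1  -3  0 ]
  [ 0   0  1 ]
  [ 0   0  0 ]

[[1, -3, 0], [0, 0, 1], [0, 0, 0]]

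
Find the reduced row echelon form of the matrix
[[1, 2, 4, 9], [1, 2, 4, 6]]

[[1, 2, 4, 0], [0, 0, 0, 1]]

R2 -> R2 − R1
  [ 1  2  4   9 ]
  [ 0  0  0  -3 ]
R2 -> -1/3·R2
  [ 1  2  4  9 ]
  [ 0  0  0  1 ]
R1 -> R1 − 9·R2
  [ 1  2  4  0 ]
  [ 0  0  0  1 ]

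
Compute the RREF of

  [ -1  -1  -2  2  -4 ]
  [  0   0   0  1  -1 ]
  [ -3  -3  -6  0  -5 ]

Multiply r1 by -1.
Add 3 times r1 to r3.
Add 6 times r2 to r3.
Add r3 to r2.
Subtract 4 times r3 from r1.
Add 2 times r2 to r1.

[[1, 1, 2, 0, 0], [0, 0, 0, 1, 0], [0, 0, 0, 0, 1]]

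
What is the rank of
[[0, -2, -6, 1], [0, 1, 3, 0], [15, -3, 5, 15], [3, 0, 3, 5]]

Swap R1 and R3.
  [ 15  -3   5  15 ]
  [  0   1   3   0 ]
  [  0  -2  -6   1 ]
  [  3   0   3   5 ]
Multiply R1 by 1/15.
  [ 1  -1/5  1/3  1 ]
  [ 0     1    3  0 ]
  [ 0    -2   -6  1 ]
  [ 3     0    3  5 ]
Subtract 3 times R1 from R4.
  [ 1  -1/5  1/3  1 ]
  [ 0     1    3  0 ]
  [ 0    -2   -6  1 ]
  [ 0   3/5    2  2 ]
Add 2 times R2 to R3.
  [ 1  -1/5  1/3  1 ]
  [ 0     1    3  0 ]
  [ 0     0    0  1 ]
  [ 0   3/5    2  2 ]
Subtract 3/5 times R2 from R4.
  [ 1  -1/5  1/3  1 ]
  [ 0     1    3  0 ]
  [ 0     0    0  1 ]
  [ 0     0  1/5  2 ]
Swap R3 and R4.
  [ 1  -1/5  1/3  1 ]
  [ 0     1    3  0 ]
  [ 0     0  1/5  2 ]
  [ 0     0    0  1 ]
Multiply R3 by 5.
  [ 1  -1/5  1/3   1 ]
  [ 0     1    3   0 ]
  [ 0     0    1  10 ]
  [ 0     0    0   1 ]
Subtract 10 times R4 from R3.
  [ 1  -1/5  1/3  1 ]
  [ 0     1    3  0 ]
  [ 0     0    1  0 ]
  [ 0     0    0  1 ]
Subtract R4 from R1.
  [ 1  -1/5  1/3  0 ]
  [ 0     1    3  0 ]
  [ 0     0    1  0 ]
  [ 0     0    0  1 ]
Subtract 3 times R3 from R2.
  [ 1  -1/5  1/3  0 ]
  [ 0     1    0  0 ]
  [ 0     0    1  0 ]
  [ 0     0    0  1 ]
Subtract 1/3 times R3 from R1.
  [ 1  -1/5  0  0 ]
  [ 0     1  0  0 ]
  [ 0     0  1  0 ]
  [ 0     0  0  1 ]
Add 1/5 times R2 to R1.
  [ 1  0  0  0 ]
  [ 0  1  0  0 ]
  [ 0  0  1  0 ]
  [ 0  0  0  1 ]
The reduced form has 4 nonzero rows.

rank = 4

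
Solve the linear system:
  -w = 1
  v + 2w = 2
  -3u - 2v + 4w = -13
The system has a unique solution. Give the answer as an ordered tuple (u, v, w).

Form the augmented matrix and row-reduce:
  [  0   0  -1  |    1 ]
  [  0   1   2  |    2 ]
  [ -3  -2   4  |  -13 ]
Swap R1 and R3.
  [ -3  -2   4  |  -13 ]
  [  0   1   2  |    2 ]
  [  0   0  -1  |    1 ]
Multiply R1 by -1/3.
  [ 1  2/3  -4/3  |  13/3 ]
  [ 0    1     2  |     2 ]
  [ 0    0    -1  |     1 ]
Multiply R3 by -1.
  [ 1  2/3  -4/3  |  13/3 ]
  [ 0    1     2  |     2 ]
  [ 0    0     1  |    -1 ]
Subtract 2 times R3 from R2.
  [ 1  2/3  -4/3  |  13/3 ]
  [ 0    1     0  |     4 ]
  [ 0    0     1  |    -1 ]
Add 4/3 times R3 to R1.
  [ 1  2/3  0  |   3 ]
  [ 0    1  0  |   4 ]
  [ 0    0  1  |  -1 ]
Subtract 2/3 times R2 from R1.
  [ 1  0  0  |  1/3 ]
  [ 0  1  0  |    4 ]
  [ 0  0  1  |   -1 ]
Reading off the last column: u = 1/3, v = 4, w = -1.

(1/3, 4, -1)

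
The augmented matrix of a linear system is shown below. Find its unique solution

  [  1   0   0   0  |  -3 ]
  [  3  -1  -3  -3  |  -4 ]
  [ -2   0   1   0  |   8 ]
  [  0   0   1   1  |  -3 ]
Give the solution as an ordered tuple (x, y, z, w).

(-3, 4, 2, -5)

ρ2 := ρ2 − 3·ρ1
  [  1   0   0   0  |  -3 ]
  [  0  -1  -3  -3  |   5 ]
  [ -2   0   1   0  |   8 ]
  [  0   0   1   1  |  -3 ]
ρ3 := ρ3 + 2·ρ1
  [ 1   0   0   0  |  -3 ]
  [ 0  -1  -3  -3  |   5 ]
  [ 0   0   1   0  |   2 ]
  [ 0   0   1   1  |  -3 ]
ρ2 := -1·ρ2
  [ 1  0  0  0  |  -3 ]
  [ 0  1  3  3  |  -5 ]
  [ 0  0  1  0  |   2 ]
  [ 0  0  1  1  |  -3 ]
ρ4 := ρ4 − ρ3
  [ 1  0  0  0  |  -3 ]
  [ 0  1  3  3  |  -5 ]
  [ 0  0  1  0  |   2 ]
  [ 0  0  0  1  |  -5 ]
ρ2 := ρ2 − 3·ρ4
  [ 1  0  0  0  |  -3 ]
  [ 0  1  3  0  |  10 ]
  [ 0  0  1  0  |   2 ]
  [ 0  0  0  1  |  -5 ]
ρ2 := ρ2 − 3·ρ3
  [ 1  0  0  0  |  -3 ]
  [ 0  1  0  0  |   4 ]
  [ 0  0  1  0  |   2 ]
  [ 0  0  0  1  |  -5 ]
Reading off the last column: x = -3, y = 4, z = 2, w = -5.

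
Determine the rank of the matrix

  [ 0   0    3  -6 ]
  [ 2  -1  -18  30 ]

r1 ↔ r2
  [ 2  -1  -18  30 ]
  [ 0   0    3  -6 ]
r1 := 1/2·r1
  [ 1  -1/2  -9  15 ]
  [ 0     0   3  -6 ]
r2 := 1/3·r2
  [ 1  -1/2  -9  15 ]
  [ 0     0   1  -2 ]
r1 := r1 + 9·r2
  [ 1  -1/2  0  -3 ]
  [ 0     0  1  -2 ]
The reduced form has 2 nonzero rows.

rank = 2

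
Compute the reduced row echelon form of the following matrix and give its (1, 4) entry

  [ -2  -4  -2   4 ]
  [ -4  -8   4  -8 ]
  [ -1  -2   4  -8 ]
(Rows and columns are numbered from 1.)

Multiply R1 by -1/2.
  [  1   2  1  -2 ]
  [ -4  -8  4  -8 ]
  [ -1  -2  4  -8 ]
Add 4 times R1 to R2.
  [  1   2  1   -2 ]
  [  0   0  8  -16 ]
  [ -1  -2  4   -8 ]
Add R1 to R3.
  [ 1  2  1   -2 ]
  [ 0  0  8  -16 ]
  [ 0  0  5  -10 ]
Multiply R2 by 1/8.
  [ 1  2  1   -2 ]
  [ 0  0  1   -2 ]
  [ 0  0  5  -10 ]
Subtract 5 times R2 from R3.
  [ 1  2  1  -2 ]
  [ 0  0  1  -2 ]
  [ 0  0  0   0 ]
Subtract R2 from R1.
  [ 1  2  0   0 ]
  [ 0  0  1  -2 ]
  [ 0  0  0   0 ]

0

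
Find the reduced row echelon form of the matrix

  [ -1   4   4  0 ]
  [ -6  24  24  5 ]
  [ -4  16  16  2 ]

Multiply R1 by -1.
  [  1  -4  -4  0 ]
  [ -6  24  24  5 ]
  [ -4  16  16  2 ]
Add 6 times R1 to R2.
  [  1  -4  -4  0 ]
  [  0   0   0  5 ]
  [ -4  16  16  2 ]
Add 4 times R1 to R3.
  [ 1  -4  -4  0 ]
  [ 0   0   0  5 ]
  [ 0   0   0  2 ]
Multiply R2 by 1/5.
  [ 1  -4  -4  0 ]
  [ 0   0   0  1 ]
  [ 0   0   0  2 ]
Subtract 2 times R2 from R3.
  [ 1  -4  -4  0 ]
  [ 0   0   0  1 ]
  [ 0   0   0  0 ]

[[1, -4, -4, 0], [0, 0, 0, 1], [0, 0, 0, 0]]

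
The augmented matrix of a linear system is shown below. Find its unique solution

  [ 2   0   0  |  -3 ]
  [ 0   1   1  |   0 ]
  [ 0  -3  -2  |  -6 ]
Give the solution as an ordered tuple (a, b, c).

(-3/2, 6, -6)

R1 ← 1/2·R1
  [ 1   0   0  |  -3/2 ]
  [ 0   1   1  |     0 ]
  [ 0  -3  -2  |    -6 ]
R3 ← R3 + 3·R2
  [ 1  0  0  |  -3/2 ]
  [ 0  1  1  |     0 ]
  [ 0  0  1  |    -6 ]
R2 ← R2 − R3
  [ 1  0  0  |  -3/2 ]
  [ 0  1  0  |     6 ]
  [ 0  0  1  |    -6 ]
Reading off the last column: a = -3/2, b = 6, c = -6.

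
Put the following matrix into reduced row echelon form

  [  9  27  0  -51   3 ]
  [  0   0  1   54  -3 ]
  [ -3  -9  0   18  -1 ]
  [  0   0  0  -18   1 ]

Multiply R1 by 1/9.
  [  1   3  0  -17/3  1/3 ]
  [  0   0  1     54   -3 ]
  [ -3  -9  0     18   -1 ]
  [  0   0  0    -18    1 ]
Add 3 times R1 to R3.
  [ 1  3  0  -17/3  1/3 ]
  [ 0  0  1     54   -3 ]
  [ 0  0  0      1    0 ]
  [ 0  0  0    -18    1 ]
Add 18 times R3 to R4.
  [ 1  3  0  -17/3  1/3 ]
  [ 0  0  1     54   -3 ]
  [ 0  0  0      1    0 ]
  [ 0  0  0      0    1 ]
Add 3 times R4 to R2.
  [ 1  3  0  -17/3  1/3 ]
  [ 0  0  1     54    0 ]
  [ 0  0  0      1    0 ]
  [ 0  0  0      0    1 ]
Subtract 1/3 times R4 from R1.
  [ 1  3  0  -17/3  0 ]
  [ 0  0  1     54  0 ]
  [ 0  0  0      1  0 ]
  [ 0  0  0      0  1 ]
Subtract 54 times R3 from R2.
  [ 1  3  0  -17/3  0 ]
  [ 0  0  1      0  0 ]
  [ 0  0  0      1  0 ]
  [ 0  0  0      0  1 ]
Add 17/3 times R3 to R1.
  [ 1  3  0  0  0 ]
  [ 0  0  1  0  0 ]
  [ 0  0  0  1  0 ]
  [ 0  0  0  0  1 ]

[[1, 3, 0, 0, 0], [0, 0, 1, 0, 0], [0, 0, 0, 1, 0], [0, 0, 0, 0, 1]]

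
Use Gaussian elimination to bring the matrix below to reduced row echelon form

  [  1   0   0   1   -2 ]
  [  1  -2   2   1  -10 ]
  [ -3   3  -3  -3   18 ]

[[1, 0, 0, 1, -2], [0, 1, -1, 0, 4], [0, 0, 0, 0, 0]]

R2 -> R2 − R1
  [  1   0   0   1  -2 ]
  [  0  -2   2   0  -8 ]
  [ -3   3  -3  -3  18 ]
R3 -> R3 + 3·R1
  [ 1   0   0  1  -2 ]
  [ 0  -2   2  0  -8 ]
  [ 0   3  -3  0  12 ]
R2 -> -1/2·R2
  [ 1  0   0  1  -2 ]
  [ 0  1  -1  0   4 ]
  [ 0  3  -3  0  12 ]
R3 -> R3 − 3·R2
  [ 1  0   0  1  -2 ]
  [ 0  1  -1  0   4 ]
  [ 0  0   0  0   0 ]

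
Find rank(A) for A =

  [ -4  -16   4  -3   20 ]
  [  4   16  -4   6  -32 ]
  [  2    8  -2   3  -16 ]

ρ1 → -1/4·ρ1
  [ 1   4  -1  3/4   -5 ]
  [ 4  16  -4    6  -32 ]
  [ 2   8  -2    3  -16 ]
ρ2 → ρ2 − 4·ρ1
  [ 1  4  -1  3/4   -5 ]
  [ 0  0   0    3  -12 ]
  [ 2  8  -2    3  -16 ]
ρ3 → ρ3 − 2·ρ1
  [ 1  4  -1  3/4   -5 ]
  [ 0  0   0    3  -12 ]
  [ 0  0   0  3/2   -6 ]
ρ2 → 1/3·ρ2
  [ 1  4  -1  3/4  -5 ]
  [ 0  0   0    1  -4 ]
  [ 0  0   0  3/2  -6 ]
ρ3 → ρ3 − 3/2·ρ2
  [ 1  4  -1  3/4  -5 ]
  [ 0  0   0    1  -4 ]
  [ 0  0   0    0   0 ]
ρ1 → ρ1 − 3/4·ρ2
  [ 1  4  -1  0  -2 ]
  [ 0  0   0  1  -4 ]
  [ 0  0   0  0   0 ]
The reduced form has 2 nonzero rows.

rank = 2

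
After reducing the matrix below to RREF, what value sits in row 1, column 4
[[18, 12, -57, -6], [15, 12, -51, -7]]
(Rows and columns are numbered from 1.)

1/3

r1 ← 1/18·r1
r2 ← r2 − 15·r1
r2 ← 1/2·r2
r1 ← r1 − 2/3·r2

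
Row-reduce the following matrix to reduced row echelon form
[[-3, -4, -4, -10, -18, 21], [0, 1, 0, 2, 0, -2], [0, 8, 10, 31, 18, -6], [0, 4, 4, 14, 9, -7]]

Multiply R1 by -1/3.
  [ 1  4/3  4/3  10/3   6  -7 ]
  [ 0    1    0     2   0  -2 ]
  [ 0    8   10    31  18  -6 ]
  [ 0    4    4    14   9  -7 ]
Subtract 8 times R2 from R3.
  [ 1  4/3  4/3  10/3   6  -7 ]
  [ 0    1    0     2   0  -2 ]
  [ 0    0   10    15  18  10 ]
  [ 0    4    4    14   9  -7 ]
Subtract 4 times R2 from R4.
  [ 1  4/3  4/3  10/3   6  -7 ]
  [ 0    1    0     2   0  -2 ]
  [ 0    0   10    15  18  10 ]
  [ 0    0    4     6   9   1 ]
Multiply R3 by 1/10.
  [ 1  4/3  4/3  10/3    6  -7 ]
  [ 0    1    0     2    0  -2 ]
  [ 0    0    1   3/2  9/5   1 ]
  [ 0    0    4     6    9   1 ]
Subtract 4 times R3 from R4.
  [ 1  4/3  4/3  10/3    6  -7 ]
  [ 0    1    0     2    0  -2 ]
  [ 0    0    1   3/2  9/5   1 ]
  [ 0    0    0     0  9/5  -3 ]
Multiply R4 by 5/9.
  [ 1  4/3  4/3  10/3    6    -7 ]
  [ 0    1    0     2    0    -2 ]
  [ 0    0    1   3/2  9/5     1 ]
  [ 0    0    0     0    1  -5/3 ]
Subtract 9/5 times R4 from R3.
  [ 1  4/3  4/3  10/3  6    -7 ]
  [ 0    1    0     2  0    -2 ]
  [ 0    0    1   3/2  0     4 ]
  [ 0    0    0     0  1  -5/3 ]
Subtract 6 times R4 from R1.
  [ 1  4/3  4/3  10/3  0     3 ]
  [ 0    1    0     2  0    -2 ]
  [ 0    0    1   3/2  0     4 ]
  [ 0    0    0     0  1  -5/3 ]
Subtract 4/3 times R3 from R1.
  [ 1  4/3  0  4/3  0  -7/3 ]
  [ 0    1  0    2  0    -2 ]
  [ 0    0  1  3/2  0     4 ]
  [ 0    0  0    0  1  -5/3 ]
Subtract 4/3 times R2 from R1.
  [ 1  0  0  -4/3  0   1/3 ]
  [ 0  1  0     2  0    -2 ]
  [ 0  0  1   3/2  0     4 ]
  [ 0  0  0     0  1  -5/3 ]

[[1, 0, 0, -4/3, 0, 1/3], [0, 1, 0, 2, 0, -2], [0, 0, 1, 3/2, 0, 4], [0, 0, 0, 0, 1, -5/3]]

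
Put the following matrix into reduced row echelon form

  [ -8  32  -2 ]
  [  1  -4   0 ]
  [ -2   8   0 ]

Multiply ρ1 by -1/8.
  [  1  -4  1/4 ]
  [  1  -4    0 ]
  [ -2   8    0 ]
Subtract ρ1 from ρ2.
  [  1  -4   1/4 ]
  [  0   0  -1/4 ]
  [ -2   8     0 ]
Add 2 times ρ1 to ρ3.
  [ 1  -4   1/4 ]
  [ 0   0  -1/4 ]
  [ 0   0   1/2 ]
Multiply ρ2 by -4.
  [ 1  -4  1/4 ]
  [ 0   0    1 ]
  [ 0   0  1/2 ]
Subtract 1/2 times ρ2 from ρ3.
  [ 1  -4  1/4 ]
  [ 0   0    1 ]
  [ 0   0    0 ]
Subtract 1/4 times ρ2 from ρ1.
  [ 1  -4  0 ]
  [ 0   0  1 ]
  [ 0   0  0 ]

[[1, -4, 0], [0, 0, 1], [0, 0, 0]]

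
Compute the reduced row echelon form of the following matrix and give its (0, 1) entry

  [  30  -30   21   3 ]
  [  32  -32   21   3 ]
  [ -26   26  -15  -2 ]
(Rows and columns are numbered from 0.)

r1 := 1/30·r1
  [   1   -1  7/10  1/10 ]
  [  32  -32    21     3 ]
  [ -26   26   -15    -2 ]
r2 := r2 − 32·r1
  [   1  -1  7/10  1/10 ]
  [   0   0  -7/5  -1/5 ]
  [ -26  26   -15    -2 ]
r3 := r3 + 26·r1
  [ 1  -1  7/10  1/10 ]
  [ 0   0  -7/5  -1/5 ]
  [ 0   0  16/5   3/5 ]
r2 := -5/7·r2
  [ 1  -1  7/10  1/10 ]
  [ 0   0     1   1/7 ]
  [ 0   0  16/5   3/5 ]
r3 := r3 − 16/5·r2
  [ 1  -1  7/10  1/10 ]
  [ 0   0     1   1/7 ]
  [ 0   0     0   1/7 ]
r3 := 7·r3
  [ 1  -1  7/10  1/10 ]
  [ 0   0     1   1/7 ]
  [ 0   0     0     1 ]
r2 := r2 − 1/7·r3
  [ 1  -1  7/10  1/10 ]
  [ 0   0     1     0 ]
  [ 0   0     0     1 ]
r1 := r1 − 1/10·r3
  [ 1  -1  7/10  0 ]
  [ 0   0     1  0 ]
  [ 0   0     0  1 ]
r1 := r1 − 7/10·r2
  [ 1  -1  0  0 ]
  [ 0   0  1  0 ]
  [ 0   0  0  1 ]

-1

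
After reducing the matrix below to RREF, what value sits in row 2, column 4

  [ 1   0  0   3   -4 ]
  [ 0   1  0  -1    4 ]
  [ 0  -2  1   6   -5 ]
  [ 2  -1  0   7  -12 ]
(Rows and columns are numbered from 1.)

-1

Subtract 2 times ρ1 from ρ4.
  [ 1   0  0   3  -4 ]
  [ 0   1  0  -1   4 ]
  [ 0  -2  1   6  -5 ]
  [ 0  -1  0   1  -4 ]
Add 2 times ρ2 to ρ3.
  [ 1   0  0   3  -4 ]
  [ 0   1  0  -1   4 ]
  [ 0   0  1   4   3 ]
  [ 0  -1  0   1  -4 ]
Add ρ2 to ρ4.
  [ 1  0  0   3  -4 ]
  [ 0  1  0  -1   4 ]
  [ 0  0  1   4   3 ]
  [ 0  0  0   0   0 ]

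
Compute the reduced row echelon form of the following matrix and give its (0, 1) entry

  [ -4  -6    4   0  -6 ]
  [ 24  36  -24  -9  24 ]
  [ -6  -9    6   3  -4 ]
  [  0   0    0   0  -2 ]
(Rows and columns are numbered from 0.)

Multiply r1 by -1/4.
Subtract 24 times r1 from r2.
Add 6 times r1 to r3.
Multiply r2 by -1/9.
Subtract 3 times r2 from r3.
Add 2 times r3 to r4.
Subtract 4/3 times r3 from r2.
Subtract 3/2 times r3 from r1.

3/2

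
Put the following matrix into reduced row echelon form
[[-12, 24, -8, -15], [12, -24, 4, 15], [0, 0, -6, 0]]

[[1, -2, 0, 5/4], [0, 0, 1, 0], [0, 0, 0, 0]]

ρ1 -> -1/12·ρ1
  [  1   -2  2/3  5/4 ]
  [ 12  -24    4   15 ]
  [  0    0   -6    0 ]
ρ2 -> ρ2 − 12·ρ1
  [ 1  -2  2/3  5/4 ]
  [ 0   0   -4    0 ]
  [ 0   0   -6    0 ]
ρ2 -> -1/4·ρ2
  [ 1  -2  2/3  5/4 ]
  [ 0   0    1    0 ]
  [ 0   0   -6    0 ]
ρ3 -> ρ3 + 6·ρ2
  [ 1  -2  2/3  5/4 ]
  [ 0   0    1    0 ]
  [ 0   0    0    0 ]
ρ1 -> ρ1 − 2/3·ρ2
  [ 1  -2  0  5/4 ]
  [ 0   0  1    0 ]
  [ 0   0  0    0 ]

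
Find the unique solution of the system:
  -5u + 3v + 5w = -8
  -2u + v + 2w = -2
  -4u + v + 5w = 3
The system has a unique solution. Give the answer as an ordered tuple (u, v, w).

Form the augmented matrix and row-reduce:
  [ -5  3  5  |  -8 ]
  [ -2  1  2  |  -2 ]
  [ -4  1  5  |   3 ]
Multiply R1 by -1/5.
Add 2 times R1 to R2.
Add 4 times R1 to R3.
Multiply R2 by -5.
Add 7/5 times R2 to R3.
Add R3 to R1.
Add 3/5 times R2 to R1.
Reading off the last column: u = -1, v = -6, w = 1.

(-1, -6, 1)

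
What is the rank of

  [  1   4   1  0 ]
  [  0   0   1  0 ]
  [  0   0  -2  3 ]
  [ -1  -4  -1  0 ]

Add R1 to R4.
Add 2 times R2 to R3.
Multiply R3 by 1/3.
Subtract R2 from R1.
The reduced form has 3 nonzero rows.

rank = 3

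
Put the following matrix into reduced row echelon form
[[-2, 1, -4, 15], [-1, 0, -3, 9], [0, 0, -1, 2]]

ρ1 := -1/2·ρ1
  [  1  -1/2   2  -15/2 ]
  [ -1     0  -3      9 ]
  [  0     0  -1      2 ]
ρ2 := ρ2 + ρ1
  [ 1  -1/2   2  -15/2 ]
  [ 0  -1/2  -1    3/2 ]
  [ 0     0  -1      2 ]
ρ2 := -2·ρ2
  [ 1  -1/2   2  -15/2 ]
  [ 0     1   2     -3 ]
  [ 0     0  -1      2 ]
ρ3 := -1·ρ3
  [ 1  -1/2  2  -15/2 ]
  [ 0     1  2     -3 ]
  [ 0     0  1     -2 ]
ρ2 := ρ2 − 2·ρ3
  [ 1  -1/2  2  -15/2 ]
  [ 0     1  0      1 ]
  [ 0     0  1     -2 ]
ρ1 := ρ1 − 2·ρ3
  [ 1  -1/2  0  -7/2 ]
  [ 0     1  0     1 ]
  [ 0     0  1    -2 ]
ρ1 := ρ1 + 1/2·ρ2
  [ 1  0  0  -3 ]
  [ 0  1  0   1 ]
  [ 0  0  1  -2 ]

[[1, 0, 0, -3], [0, 1, 0, 1], [0, 0, 1, -2]]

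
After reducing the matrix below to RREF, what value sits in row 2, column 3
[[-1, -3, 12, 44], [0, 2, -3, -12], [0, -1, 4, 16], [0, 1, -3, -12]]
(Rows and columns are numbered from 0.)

R1 := -1·R1
  [ 1   3  -12  -44 ]
  [ 0   2   -3  -12 ]
  [ 0  -1    4   16 ]
  [ 0   1   -3  -12 ]
R2 := 1/2·R2
  [ 1   3   -12  -44 ]
  [ 0   1  -3/2   -6 ]
  [ 0  -1     4   16 ]
  [ 0   1    -3  -12 ]
R3 := R3 + R2
  [ 1  3   -12  -44 ]
  [ 0  1  -3/2   -6 ]
  [ 0  0   5/2   10 ]
  [ 0  1    -3  -12 ]
R4 := R4 − R2
  [ 1  3   -12  -44 ]
  [ 0  1  -3/2   -6 ]
  [ 0  0   5/2   10 ]
  [ 0  0  -3/2   -6 ]
R3 := 2/5·R3
  [ 1  3   -12  -44 ]
  [ 0  1  -3/2   -6 ]
  [ 0  0     1    4 ]
  [ 0  0  -3/2   -6 ]
R4 := R4 + 3/2·R3
  [ 1  3   -12  -44 ]
  [ 0  1  -3/2   -6 ]
  [ 0  0     1    4 ]
  [ 0  0     0    0 ]
R2 := R2 + 3/2·R3
  [ 1  3  -12  -44 ]
  [ 0  1    0    0 ]
  [ 0  0    1    4 ]
  [ 0  0    0    0 ]
R1 := R1 + 12·R3
  [ 1  3  0  4 ]
  [ 0  1  0  0 ]
  [ 0  0  1  4 ]
  [ 0  0  0  0 ]
R1 := R1 − 3·R2
  [ 1  0  0  4 ]
  [ 0  1  0  0 ]
  [ 0  0  1  4 ]
  [ 0  0  0  0 ]

4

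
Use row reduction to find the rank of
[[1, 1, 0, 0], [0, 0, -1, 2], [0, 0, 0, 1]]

Multiply R2 by -1.
  [ 1  1  0   0 ]
  [ 0  0  1  -2 ]
  [ 0  0  0   1 ]
Add 2 times R3 to R2.
  [ 1  1  0  0 ]
  [ 0  0  1  0 ]
  [ 0  0  0  1 ]
The reduced form has 3 nonzero rows.

rank = 3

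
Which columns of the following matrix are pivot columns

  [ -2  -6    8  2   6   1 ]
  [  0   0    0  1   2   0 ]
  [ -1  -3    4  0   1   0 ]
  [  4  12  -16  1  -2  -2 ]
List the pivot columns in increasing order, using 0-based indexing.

ρ1 → -1/2·ρ1
  [  1   3   -4  -1  -3  -1/2 ]
  [  0   0    0   1   2     0 ]
  [ -1  -3    4   0   1     0 ]
  [  4  12  -16   1  -2    -2 ]
ρ3 → ρ3 + ρ1
  [ 1   3   -4  -1  -3  -1/2 ]
  [ 0   0    0   1   2     0 ]
  [ 0   0    0  -1  -2  -1/2 ]
  [ 4  12  -16   1  -2    -2 ]
ρ4 → ρ4 − 4·ρ1
  [ 1  3  -4  -1  -3  -1/2 ]
  [ 0  0   0   1   2     0 ]
  [ 0  0   0  -1  -2  -1/2 ]
  [ 0  0   0   5  10     0 ]
ρ3 → ρ3 + ρ2
  [ 1  3  -4  -1  -3  -1/2 ]
  [ 0  0   0   1   2     0 ]
  [ 0  0   0   0   0  -1/2 ]
  [ 0  0   0   5  10     0 ]
ρ4 → ρ4 − 5·ρ2
  [ 1  3  -4  -1  -3  -1/2 ]
  [ 0  0   0   1   2     0 ]
  [ 0  0   0   0   0  -1/2 ]
  [ 0  0   0   0   0     0 ]
ρ3 → -2·ρ3
  [ 1  3  -4  -1  -3  -1/2 ]
  [ 0  0   0   1   2     0 ]
  [ 0  0   0   0   0     1 ]
  [ 0  0   0   0   0     0 ]
ρ1 → ρ1 + 1/2·ρ3
  [ 1  3  -4  -1  -3  0 ]
  [ 0  0   0   1   2  0 ]
  [ 0  0   0   0   0  1 ]
  [ 0  0   0   0   0  0 ]
ρ1 → ρ1 + ρ2
  [ 1  3  -4  0  -1  0 ]
  [ 0  0   0  1   2  0 ]
  [ 0  0   0  0   0  1 ]
  [ 0  0   0  0   0  0 ]
Pivot columns are the columns containing a leading 1.

0, 3, 5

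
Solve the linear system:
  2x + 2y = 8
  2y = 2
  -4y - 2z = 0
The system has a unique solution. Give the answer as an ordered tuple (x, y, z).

(3, 1, -2)

Form the augmented matrix and row-reduce:
  [ 2   2   0  |  8 ]
  [ 0   2   0  |  2 ]
  [ 0  -4  -2  |  0 ]
Multiply r1 by 1/2.
  [ 1   1   0  |  4 ]
  [ 0   2   0  |  2 ]
  [ 0  -4  -2  |  0 ]
Multiply r2 by 1/2.
  [ 1   1   0  |  4 ]
  [ 0   1   0  |  1 ]
  [ 0  -4  -2  |  0 ]
Add 4 times r2 to r3.
  [ 1  1   0  |  4 ]
  [ 0  1   0  |  1 ]
  [ 0  0  -2  |  4 ]
Multiply r3 by -1/2.
  [ 1  1  0  |   4 ]
  [ 0  1  0  |   1 ]
  [ 0  0  1  |  -2 ]
Subtract r2 from r1.
  [ 1  0  0  |   3 ]
  [ 0  1  0  |   1 ]
  [ 0  0  1  |  -2 ]
Reading off the last column: x = 3, y = 1, z = -2.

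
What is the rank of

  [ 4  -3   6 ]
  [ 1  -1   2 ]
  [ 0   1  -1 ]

Multiply ρ1 by 1/4.
  [ 1  -3/4  3/2 ]
  [ 1    -1    2 ]
  [ 0     1   -1 ]
Subtract ρ1 from ρ2.
  [ 1  -3/4  3/2 ]
  [ 0  -1/4  1/2 ]
  [ 0     1   -1 ]
Multiply ρ2 by -4.
  [ 1  -3/4  3/2 ]
  [ 0     1   -2 ]
  [ 0     1   -1 ]
Subtract ρ2 from ρ3.
  [ 1  -3/4  3/2 ]
  [ 0     1   -2 ]
  [ 0     0    1 ]
Add 2 times ρ3 to ρ2.
  [ 1  -3/4  3/2 ]
  [ 0     1    0 ]
  [ 0     0    1 ]
Subtract 3/2 times ρ3 from ρ1.
  [ 1  -3/4  0 ]
  [ 0     1  0 ]
  [ 0     0  1 ]
Add 3/4 times ρ2 to ρ1.
  [ 1  0  0 ]
  [ 0  1  0 ]
  [ 0  0  1 ]
The reduced form has 3 nonzero rows.

rank = 3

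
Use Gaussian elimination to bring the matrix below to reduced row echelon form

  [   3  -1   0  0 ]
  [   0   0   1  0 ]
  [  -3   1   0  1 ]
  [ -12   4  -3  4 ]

Multiply ρ1 by 1/3.
  [   1  -1/3   0  0 ]
  [   0     0   1  0 ]
  [  -3     1   0  1 ]
  [ -12     4  -3  4 ]
Add 3 times ρ1 to ρ3.
  [   1  -1/3   0  0 ]
  [   0     0   1  0 ]
  [   0     0   0  1 ]
  [ -12     4  -3  4 ]
Add 12 times ρ1 to ρ4.
  [ 1  -1/3   0  0 ]
  [ 0     0   1  0 ]
  [ 0     0   0  1 ]
  [ 0     0  -3  4 ]
Add 3 times ρ2 to ρ4.
  [ 1  -1/3  0  0 ]
  [ 0     0  1  0 ]
  [ 0     0  0  1 ]
  [ 0     0  0  4 ]
Subtract 4 times ρ3 from ρ4.
  [ 1  -1/3  0  0 ]
  [ 0     0  1  0 ]
  [ 0     0  0  1 ]
  [ 0     0  0  0 ]

[[1, -1/3, 0, 0], [0, 0, 1, 0], [0, 0, 0, 1], [0, 0, 0, 0]]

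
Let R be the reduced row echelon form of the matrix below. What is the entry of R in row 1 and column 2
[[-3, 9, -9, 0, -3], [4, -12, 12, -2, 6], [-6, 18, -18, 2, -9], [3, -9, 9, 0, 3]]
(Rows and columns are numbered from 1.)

-3

ρ1 ← -1/3·ρ1
  [  1   -3    3   0   1 ]
  [  4  -12   12  -2   6 ]
  [ -6   18  -18   2  -9 ]
  [  3   -9    9   0   3 ]
ρ2 ← ρ2 − 4·ρ1
  [  1  -3    3   0   1 ]
  [  0   0    0  -2   2 ]
  [ -6  18  -18   2  -9 ]
  [  3  -9    9   0   3 ]
ρ3 ← ρ3 + 6·ρ1
  [ 1  -3  3   0   1 ]
  [ 0   0  0  -2   2 ]
  [ 0   0  0   2  -3 ]
  [ 3  -9  9   0   3 ]
ρ4 ← ρ4 − 3·ρ1
  [ 1  -3  3   0   1 ]
  [ 0   0  0  -2   2 ]
  [ 0   0  0   2  -3 ]
  [ 0   0  0   0   0 ]
ρ2 ← -1/2·ρ2
  [ 1  -3  3  0   1 ]
  [ 0   0  0  1  -1 ]
  [ 0   0  0  2  -3 ]
  [ 0   0  0  0   0 ]
ρ3 ← ρ3 − 2·ρ2
  [ 1  -3  3  0   1 ]
  [ 0   0  0  1  -1 ]
  [ 0   0  0  0  -1 ]
  [ 0   0  0  0   0 ]
ρ3 ← -1·ρ3
  [ 1  -3  3  0   1 ]
  [ 0   0  0  1  -1 ]
  [ 0   0  0  0   1 ]
  [ 0   0  0  0   0 ]
ρ2 ← ρ2 + ρ3
  [ 1  -3  3  0  1 ]
  [ 0   0  0  1  0 ]
  [ 0   0  0  0  1 ]
  [ 0   0  0  0  0 ]
ρ1 ← ρ1 − ρ3
  [ 1  -3  3  0  0 ]
  [ 0   0  0  1  0 ]
  [ 0   0  0  0  1 ]
  [ 0   0  0  0  0 ]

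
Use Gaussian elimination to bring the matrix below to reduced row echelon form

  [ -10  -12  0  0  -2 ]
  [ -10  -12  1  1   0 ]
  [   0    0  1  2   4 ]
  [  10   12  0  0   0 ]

[[1, 6/5, 0, 0, 0], [0, 0, 1, 0, 0], [0, 0, 0, 1, 0], [0, 0, 0, 0, 1]]

R1 := -1/10·R1
R2 := R2 + 10·R1
R4 := R4 − 10·R1
R3 := R3 − R2
R4 := -1/2·R4
R3 := R3 − 2·R4
R2 := R2 − 2·R4
R1 := R1 − 1/5·R4
R2 := R2 − R3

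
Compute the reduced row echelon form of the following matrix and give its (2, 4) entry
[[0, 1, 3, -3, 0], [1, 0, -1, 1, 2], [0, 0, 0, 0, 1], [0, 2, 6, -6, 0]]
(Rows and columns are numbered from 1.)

R1 ↔ R2
  [ 1  0  -1   1  2 ]
  [ 0  1   3  -3  0 ]
  [ 0  0   0   0  1 ]
  [ 0  2   6  -6  0 ]
R4 -> R4 − 2·R2
  [ 1  0  -1   1  2 ]
  [ 0  1   3  -3  0 ]
  [ 0  0   0   0  1 ]
  [ 0  0   0   0  0 ]
R1 -> R1 − 2·R3
  [ 1  0  -1   1  0 ]
  [ 0  1   3  -3  0 ]
  [ 0  0   0   0  1 ]
  [ 0  0   0   0  0 ]

-3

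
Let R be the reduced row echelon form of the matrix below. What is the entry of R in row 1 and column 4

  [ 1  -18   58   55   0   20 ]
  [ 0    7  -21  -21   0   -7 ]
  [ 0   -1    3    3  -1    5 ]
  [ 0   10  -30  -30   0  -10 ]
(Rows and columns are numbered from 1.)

1

R2 ← 1/7·R2
  [ 1  -18   58   55   0   20 ]
  [ 0    1   -3   -3   0   -1 ]
  [ 0   -1    3    3  -1    5 ]
  [ 0   10  -30  -30   0  -10 ]
R3 ← R3 + R2
  [ 1  -18   58   55   0   20 ]
  [ 0    1   -3   -3   0   -1 ]
  [ 0    0    0    0  -1    4 ]
  [ 0   10  -30  -30   0  -10 ]
R4 ← R4 − 10·R2
  [ 1  -18  58  55   0  20 ]
  [ 0    1  -3  -3   0  -1 ]
  [ 0    0   0   0  -1   4 ]
  [ 0    0   0   0   0   0 ]
R3 ← -1·R3
  [ 1  -18  58  55  0  20 ]
  [ 0    1  -3  -3  0  -1 ]
  [ 0    0   0   0  1  -4 ]
  [ 0    0   0   0  0   0 ]
R1 ← R1 + 18·R2
  [ 1  0   4   1  0   2 ]
  [ 0  1  -3  -3  0  -1 ]
  [ 0  0   0   0  1  -4 ]
  [ 0  0   0   0  0   0 ]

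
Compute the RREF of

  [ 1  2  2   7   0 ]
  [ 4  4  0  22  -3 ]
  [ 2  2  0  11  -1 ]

[[1, 0, -2, 4, 0], [0, 1, 2, 3/2, 0], [0, 0, 0, 0, 1]]

Subtract 4 times ρ1 from ρ2.
Subtract 2 times ρ1 from ρ3.
Multiply ρ2 by -1/4.
Add 2 times ρ2 to ρ3.
Multiply ρ3 by 2.
Subtract 3/4 times ρ3 from ρ2.
Subtract 2 times ρ2 from ρ1.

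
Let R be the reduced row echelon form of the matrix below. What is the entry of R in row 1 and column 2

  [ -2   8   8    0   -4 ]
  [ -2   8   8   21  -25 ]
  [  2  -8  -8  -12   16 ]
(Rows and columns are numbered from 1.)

R1 ← -1/2·R1
R2 ← R2 + 2·R1
R3 ← R3 − 2·R1
R2 ← 1/21·R2
R3 ← R3 + 12·R2

-4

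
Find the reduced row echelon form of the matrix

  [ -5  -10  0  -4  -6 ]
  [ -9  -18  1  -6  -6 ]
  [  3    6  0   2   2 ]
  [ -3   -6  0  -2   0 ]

[[1, 2, 0, 0, 0], [0, 0, 1, 0, 0], [0, 0, 0, 1, 0], [0, 0, 0, 0, 1]]

r1 := -1/5·r1
  [  1    2  0  4/5  6/5 ]
  [ -9  -18  1   -6   -6 ]
  [  3    6  0    2    2 ]
  [ -3   -6  0   -2    0 ]
r2 := r2 + 9·r1
  [  1   2  0  4/5   6/5 ]
  [  0   0  1  6/5  24/5 ]
  [  3   6  0    2     2 ]
  [ -3  -6  0   -2     0 ]
r3 := r3 − 3·r1
  [  1   2  0   4/5   6/5 ]
  [  0   0  1   6/5  24/5 ]
  [  0   0  0  -2/5  -8/5 ]
  [ -3  -6  0    -2     0 ]
r4 := r4 + 3·r1
  [ 1  2  0   4/5   6/5 ]
  [ 0  0  1   6/5  24/5 ]
  [ 0  0  0  -2/5  -8/5 ]
  [ 0  0  0   2/5  18/5 ]
r3 := -5/2·r3
  [ 1  2  0  4/5   6/5 ]
  [ 0  0  1  6/5  24/5 ]
  [ 0  0  0    1     4 ]
  [ 0  0  0  2/5  18/5 ]
r4 := r4 − 2/5·r3
  [ 1  2  0  4/5   6/5 ]
  [ 0  0  1  6/5  24/5 ]
  [ 0  0  0    1     4 ]
  [ 0  0  0    0     2 ]
r4 := 1/2·r4
  [ 1  2  0  4/5   6/5 ]
  [ 0  0  1  6/5  24/5 ]
  [ 0  0  0    1     4 ]
  [ 0  0  0    0     1 ]
r3 := r3 − 4·r4
  [ 1  2  0  4/5   6/5 ]
  [ 0  0  1  6/5  24/5 ]
  [ 0  0  0    1     0 ]
  [ 0  0  0    0     1 ]
r2 := r2 − 24/5·r4
  [ 1  2  0  4/5  6/5 ]
  [ 0  0  1  6/5    0 ]
  [ 0  0  0    1    0 ]
  [ 0  0  0    0    1 ]
r1 := r1 − 6/5·r4
  [ 1  2  0  4/5  0 ]
  [ 0  0  1  6/5  0 ]
  [ 0  0  0    1  0 ]
  [ 0  0  0    0  1 ]
r2 := r2 − 6/5·r3
  [ 1  2  0  4/5  0 ]
  [ 0  0  1    0  0 ]
  [ 0  0  0    1  0 ]
  [ 0  0  0    0  1 ]
r1 := r1 − 4/5·r3
  [ 1  2  0  0  0 ]
  [ 0  0  1  0  0 ]
  [ 0  0  0  1  0 ]
  [ 0  0  0  0  1 ]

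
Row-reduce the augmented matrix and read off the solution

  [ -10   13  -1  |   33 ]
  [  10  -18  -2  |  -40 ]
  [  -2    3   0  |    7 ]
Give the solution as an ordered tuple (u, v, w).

R1 → -1/10·R1
  [  1  -13/10  1/10  |  -33/10 ]
  [ 10     -18    -2  |     -40 ]
  [ -2       3     0  |       7 ]
R2 → R2 − 10·R1
  [  1  -13/10  1/10  |  -33/10 ]
  [  0      -5    -3  |      -7 ]
  [ -2       3     0  |       7 ]
R3 → R3 + 2·R1
  [ 1  -13/10  1/10  |  -33/10 ]
  [ 0      -5    -3  |      -7 ]
  [ 0     2/5   1/5  |     2/5 ]
R2 → -1/5·R2
  [ 1  -13/10  1/10  |  -33/10 ]
  [ 0       1   3/5  |     7/5 ]
  [ 0     2/5   1/5  |     2/5 ]
R3 → R3 − 2/5·R2
  [ 1  -13/10   1/10  |  -33/10 ]
  [ 0       1    3/5  |     7/5 ]
  [ 0       0  -1/25  |   -4/25 ]
R3 → -25·R3
  [ 1  -13/10  1/10  |  -33/10 ]
  [ 0       1   3/5  |     7/5 ]
  [ 0       0     1  |       4 ]
R2 → R2 − 3/5·R3
  [ 1  -13/10  1/10  |  -33/10 ]
  [ 0       1     0  |      -1 ]
  [ 0       0     1  |       4 ]
R1 → R1 − 1/10·R3
  [ 1  -13/10  0  |  -37/10 ]
  [ 0       1  0  |      -1 ]
  [ 0       0  1  |       4 ]
R1 → R1 + 13/10·R2
  [ 1  0  0  |  -5 ]
  [ 0  1  0  |  -1 ]
  [ 0  0  1  |   4 ]
Reading off the last column: u = -5, v = -1, w = 4.

(-5, -1, 4)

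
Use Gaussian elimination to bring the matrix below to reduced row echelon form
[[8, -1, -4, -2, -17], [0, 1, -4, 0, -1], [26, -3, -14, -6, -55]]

[[1, 0, -1, 0, -2], [0, 1, -4, 0, -1], [0, 0, 0, 1, 1]]

ρ1 ← 1/8·ρ1
  [  1  -1/8  -1/2  -1/4  -17/8 ]
  [  0     1    -4     0     -1 ]
  [ 26    -3   -14    -6    -55 ]
ρ3 ← ρ3 − 26·ρ1
  [ 1  -1/8  -1/2  -1/4  -17/8 ]
  [ 0     1    -4     0     -1 ]
  [ 0   1/4    -1   1/2    1/4 ]
ρ3 ← ρ3 − 1/4·ρ2
  [ 1  -1/8  -1/2  -1/4  -17/8 ]
  [ 0     1    -4     0     -1 ]
  [ 0     0     0   1/2    1/2 ]
ρ3 ← 2·ρ3
  [ 1  -1/8  -1/2  -1/4  -17/8 ]
  [ 0     1    -4     0     -1 ]
  [ 0     0     0     1      1 ]
ρ1 ← ρ1 + 1/4·ρ3
  [ 1  -1/8  -1/2  0  -15/8 ]
  [ 0     1    -4  0     -1 ]
  [ 0     0     0  1      1 ]
ρ1 ← ρ1 + 1/8·ρ2
  [ 1  0  -1  0  -2 ]
  [ 0  1  -4  0  -1 ]
  [ 0  0   0  1   1 ]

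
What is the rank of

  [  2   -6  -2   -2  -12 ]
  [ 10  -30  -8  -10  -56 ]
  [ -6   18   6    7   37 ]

Multiply ρ1 by 1/2.
Subtract 10 times ρ1 from ρ2.
Add 6 times ρ1 to ρ3.
Multiply ρ2 by 1/2.
Add ρ3 to ρ1.
Add ρ2 to ρ1.
The reduced form has 3 nonzero rows.

rank = 3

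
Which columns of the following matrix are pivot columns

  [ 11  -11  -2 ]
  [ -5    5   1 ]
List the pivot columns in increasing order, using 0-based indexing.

R1 → 1/11·R1
R2 → R2 + 5·R1
R2 → 11·R2
R1 → R1 + 2/11·R2
Pivot columns are the columns containing a leading 1.

0, 2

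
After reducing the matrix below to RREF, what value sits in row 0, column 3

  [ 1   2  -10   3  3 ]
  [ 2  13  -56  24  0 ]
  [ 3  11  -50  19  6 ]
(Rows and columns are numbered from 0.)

-1

Subtract 2 times R1 from R2.
  [ 1   2  -10   3   3 ]
  [ 0   9  -36  18  -6 ]
  [ 3  11  -50  19   6 ]
Subtract 3 times R1 from R3.
  [ 1  2  -10   3   3 ]
  [ 0  9  -36  18  -6 ]
  [ 0  5  -20  10  -3 ]
Multiply R2 by 1/9.
  [ 1  2  -10   3     3 ]
  [ 0  1   -4   2  -2/3 ]
  [ 0  5  -20  10    -3 ]
Subtract 5 times R2 from R3.
  [ 1  2  -10  3     3 ]
  [ 0  1   -4  2  -2/3 ]
  [ 0  0    0  0   1/3 ]
Multiply R3 by 3.
  [ 1  2  -10  3     3 ]
  [ 0  1   -4  2  -2/3 ]
  [ 0  0    0  0     1 ]
Add 2/3 times R3 to R2.
  [ 1  2  -10  3  3 ]
  [ 0  1   -4  2  0 ]
  [ 0  0    0  0  1 ]
Subtract 3 times R3 from R1.
  [ 1  2  -10  3  0 ]
  [ 0  1   -4  2  0 ]
  [ 0  0    0  0  1 ]
Subtract 2 times R2 from R1.
  [ 1  0  -2  -1  0 ]
  [ 0  1  -4   2  0 ]
  [ 0  0   0   0  1 ]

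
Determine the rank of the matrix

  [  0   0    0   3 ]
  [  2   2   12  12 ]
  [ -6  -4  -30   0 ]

rank = 3

Swap ρ1 and ρ2.
Multiply ρ1 by 1/2.
Add 6 times ρ1 to ρ3.
Swap ρ2 and ρ3.
Multiply ρ2 by 1/2.
Multiply ρ3 by 1/3.
Subtract 18 times ρ3 from ρ2.
Subtract 6 times ρ3 from ρ1.
Subtract ρ2 from ρ1.
The reduced form has 3 nonzero rows.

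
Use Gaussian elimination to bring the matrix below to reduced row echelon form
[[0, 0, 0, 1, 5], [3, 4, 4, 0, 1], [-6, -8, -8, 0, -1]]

R1 ↔ R2
  [  3   4   4  0   1 ]
  [  0   0   0  1   5 ]
  [ -6  -8  -8  0  -1 ]
R1 -> 1/3·R1
  [  1  4/3  4/3  0  1/3 ]
  [  0    0    0  1    5 ]
  [ -6   -8   -8  0   -1 ]
R3 -> R3 + 6·R1
  [ 1  4/3  4/3  0  1/3 ]
  [ 0    0    0  1    5 ]
  [ 0    0    0  0    1 ]
R2 -> R2 − 5·R3
  [ 1  4/3  4/3  0  1/3 ]
  [ 0    0    0  1    0 ]
  [ 0    0    0  0    1 ]
R1 -> R1 − 1/3·R3
  [ 1  4/3  4/3  0  0 ]
  [ 0    0    0  1  0 ]
  [ 0    0    0  0  1 ]

[[1, 4/3, 4/3, 0, 0], [0, 0, 0, 1, 0], [0, 0, 0, 0, 1]]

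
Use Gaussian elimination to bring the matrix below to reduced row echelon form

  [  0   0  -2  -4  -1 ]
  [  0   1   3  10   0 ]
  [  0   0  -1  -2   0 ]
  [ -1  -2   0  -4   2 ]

[[1, 0, 0, -4, 0], [0, 1, 0, 4, 0], [0, 0, 1, 2, 0], [0, 0, 0, 0, 1]]

R1 ↔ R4
  [ -1  -2   0  -4   2 ]
  [  0   1   3  10   0 ]
  [  0   0  -1  -2   0 ]
  [  0   0  -2  -4  -1 ]
R1 -> -1·R1
  [ 1  2   0   4  -2 ]
  [ 0  1   3  10   0 ]
  [ 0  0  -1  -2   0 ]
  [ 0  0  -2  -4  -1 ]
R3 -> -1·R3
  [ 1  2   0   4  -2 ]
  [ 0  1   3  10   0 ]
  [ 0  0   1   2   0 ]
  [ 0  0  -2  -4  -1 ]
R4 -> R4 + 2·R3
  [ 1  2  0   4  -2 ]
  [ 0  1  3  10   0 ]
  [ 0  0  1   2   0 ]
  [ 0  0  0   0  -1 ]
R4 -> -1·R4
  [ 1  2  0   4  -2 ]
  [ 0  1  3  10   0 ]
  [ 0  0  1   2   0 ]
  [ 0  0  0   0   1 ]
R1 -> R1 + 2·R4
  [ 1  2  0   4  0 ]
  [ 0  1  3  10  0 ]
  [ 0  0  1   2  0 ]
  [ 0  0  0   0  1 ]
R2 -> R2 − 3·R3
  [ 1  2  0  4  0 ]
  [ 0  1  0  4  0 ]
  [ 0  0  1  2  0 ]
  [ 0  0  0  0  1 ]
R1 -> R1 − 2·R2
  [ 1  0  0  -4  0 ]
  [ 0  1  0   4  0 ]
  [ 0  0  1   2  0 ]
  [ 0  0  0   0  1 ]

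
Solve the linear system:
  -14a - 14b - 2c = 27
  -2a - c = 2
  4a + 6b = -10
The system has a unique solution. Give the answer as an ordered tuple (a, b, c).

Form the augmented matrix and row-reduce:
  [ -14  -14  -2  |   27 ]
  [  -2    0  -1  |    2 ]
  [   4    6   0  |  -10 ]
Multiply R1 by -1/14.
  [  1  1  1/7  |  -27/14 ]
  [ -2  0   -1  |       2 ]
  [  4  6    0  |     -10 ]
Add 2 times R1 to R2.
  [ 1  1   1/7  |  -27/14 ]
  [ 0  2  -5/7  |   -13/7 ]
  [ 4  6     0  |     -10 ]
Subtract 4 times R1 from R3.
  [ 1  1   1/7  |  -27/14 ]
  [ 0  2  -5/7  |   -13/7 ]
  [ 0  2  -4/7  |   -16/7 ]
Multiply R2 by 1/2.
  [ 1  1    1/7  |  -27/14 ]
  [ 0  1  -5/14  |  -13/14 ]
  [ 0  2   -4/7  |   -16/7 ]
Subtract 2 times R2 from R3.
  [ 1  1    1/7  |  -27/14 ]
  [ 0  1  -5/14  |  -13/14 ]
  [ 0  0    1/7  |    -3/7 ]
Multiply R3 by 7.
  [ 1  1    1/7  |  -27/14 ]
  [ 0  1  -5/14  |  -13/14 ]
  [ 0  0      1  |      -3 ]
Add 5/14 times R3 to R2.
  [ 1  1  1/7  |  -27/14 ]
  [ 0  1    0  |      -2 ]
  [ 0  0    1  |      -3 ]
Subtract 1/7 times R3 from R1.
  [ 1  1  0  |  -3/2 ]
  [ 0  1  0  |    -2 ]
  [ 0  0  1  |    -3 ]
Subtract R2 from R1.
  [ 1  0  0  |  1/2 ]
  [ 0  1  0  |   -2 ]
  [ 0  0  1  |   -3 ]
Reading off the last column: a = 1/2, b = -2, c = -3.

(1/2, -2, -3)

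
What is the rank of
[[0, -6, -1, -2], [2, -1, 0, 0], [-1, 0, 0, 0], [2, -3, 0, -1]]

Swap ρ1 and ρ2.
Multiply ρ1 by 1/2.
Add ρ1 to ρ3.
Subtract 2 times ρ1 from ρ4.
Multiply ρ2 by -1/6.
Add 1/2 times ρ2 to ρ3.
Add 2 times ρ2 to ρ4.
Multiply ρ3 by 12.
Subtract 1/3 times ρ3 from ρ4.
Multiply ρ4 by -1.
Subtract 2 times ρ4 from ρ3.
Subtract 1/3 times ρ4 from ρ2.
Subtract 1/6 times ρ3 from ρ2.
Add 1/2 times ρ2 to ρ1.
The reduced form has 4 nonzero rows.

rank = 4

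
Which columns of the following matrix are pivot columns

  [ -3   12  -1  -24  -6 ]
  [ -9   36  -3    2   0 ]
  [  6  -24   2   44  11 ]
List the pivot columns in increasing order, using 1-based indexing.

R1 ← -1/3·R1
  [  1   -4  1/3   8   2 ]
  [ -9   36   -3   2   0 ]
  [  6  -24    2  44  11 ]
R2 ← R2 + 9·R1
  [ 1   -4  1/3   8   2 ]
  [ 0    0    0  74  18 ]
  [ 6  -24    2  44  11 ]
R3 ← R3 − 6·R1
  [ 1  -4  1/3   8   2 ]
  [ 0   0    0  74  18 ]
  [ 0   0    0  -4  -1 ]
R2 ← 1/74·R2
  [ 1  -4  1/3   8     2 ]
  [ 0   0    0   1  9/37 ]
  [ 0   0    0  -4    -1 ]
R3 ← R3 + 4·R2
  [ 1  -4  1/3  8      2 ]
  [ 0   0    0  1   9/37 ]
  [ 0   0    0  0  -1/37 ]
R3 ← -37·R3
  [ 1  -4  1/3  8     2 ]
  [ 0   0    0  1  9/37 ]
  [ 0   0    0  0     1 ]
R2 ← R2 − 9/37·R3
  [ 1  -4  1/3  8  2 ]
  [ 0   0    0  1  0 ]
  [ 0   0    0  0  1 ]
R1 ← R1 − 2·R3
  [ 1  -4  1/3  8  0 ]
  [ 0   0    0  1  0 ]
  [ 0   0    0  0  1 ]
R1 ← R1 − 8·R2
  [ 1  -4  1/3  0  0 ]
  [ 0   0    0  1  0 ]
  [ 0   0    0  0  1 ]
Pivot columns are the columns containing a leading 1.

1, 4, 5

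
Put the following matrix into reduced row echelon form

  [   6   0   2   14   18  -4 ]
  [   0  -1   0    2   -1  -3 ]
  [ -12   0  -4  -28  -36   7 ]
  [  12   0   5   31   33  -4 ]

[[1, 0, 0, 4/3, 4, 0], [0, 1, 0, -2, 1, 0], [0, 0, 1, 3, -3, 0], [0, 0, 0, 0, 0, 1]]

ρ1 -> 1/6·ρ1
  [   1   0  1/3  7/3    3  -2/3 ]
  [   0  -1    0    2   -1    -3 ]
  [ -12   0   -4  -28  -36     7 ]
  [  12   0    5   31   33    -4 ]
ρ3 -> ρ3 + 12·ρ1
  [  1   0  1/3  7/3   3  -2/3 ]
  [  0  -1    0    2  -1    -3 ]
  [  0   0    0    0   0    -1 ]
  [ 12   0    5   31  33    -4 ]
ρ4 -> ρ4 − 12·ρ1
  [ 1   0  1/3  7/3   3  -2/3 ]
  [ 0  -1    0    2  -1    -3 ]
  [ 0   0    0    0   0    -1 ]
  [ 0   0    1    3  -3     4 ]
ρ2 -> -1·ρ2
  [ 1  0  1/3  7/3   3  -2/3 ]
  [ 0  1    0   -2   1     3 ]
  [ 0  0    0    0   0    -1 ]
  [ 0  0    1    3  -3     4 ]
ρ3 <=> ρ4
  [ 1  0  1/3  7/3   3  -2/3 ]
  [ 0  1    0   -2   1     3 ]
  [ 0  0    1    3  -3     4 ]
  [ 0  0    0    0   0    -1 ]
ρ4 -> -1·ρ4
  [ 1  0  1/3  7/3   3  -2/3 ]
  [ 0  1    0   -2   1     3 ]
  [ 0  0    1    3  -3     4 ]
  [ 0  0    0    0   0     1 ]
ρ3 -> ρ3 − 4·ρ4
  [ 1  0  1/3  7/3   3  -2/3 ]
  [ 0  1    0   -2   1     3 ]
  [ 0  0    1    3  -3     0 ]
  [ 0  0    0    0   0     1 ]
ρ2 -> ρ2 − 3·ρ4
  [ 1  0  1/3  7/3   3  -2/3 ]
  [ 0  1    0   -2   1     0 ]
  [ 0  0    1    3  -3     0 ]
  [ 0  0    0    0   0     1 ]
ρ1 -> ρ1 + 2/3·ρ4
  [ 1  0  1/3  7/3   3  0 ]
  [ 0  1    0   -2   1  0 ]
  [ 0  0    1    3  -3  0 ]
  [ 0  0    0    0   0  1 ]
ρ1 -> ρ1 − 1/3·ρ3
  [ 1  0  0  4/3   4  0 ]
  [ 0  1  0   -2   1  0 ]
  [ 0  0  1    3  -3  0 ]
  [ 0  0  0    0   0  1 ]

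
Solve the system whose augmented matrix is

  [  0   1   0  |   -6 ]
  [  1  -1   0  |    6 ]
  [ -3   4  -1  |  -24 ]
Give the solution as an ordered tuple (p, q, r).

(0, -6, 0)

ρ1 <-> ρ2
  [  1  -1   0  |    6 ]
  [  0   1   0  |   -6 ]
  [ -3   4  -1  |  -24 ]
ρ3 → ρ3 + 3·ρ1
  [ 1  -1   0  |   6 ]
  [ 0   1   0  |  -6 ]
  [ 0   1  -1  |  -6 ]
ρ3 → ρ3 − ρ2
  [ 1  -1   0  |   6 ]
  [ 0   1   0  |  -6 ]
  [ 0   0  -1  |   0 ]
ρ3 → -1·ρ3
  [ 1  -1  0  |   6 ]
  [ 0   1  0  |  -6 ]
  [ 0   0  1  |   0 ]
ρ1 → ρ1 + ρ2
  [ 1  0  0  |   0 ]
  [ 0  1  0  |  -6 ]
  [ 0  0  1  |   0 ]
Reading off the last column: p = 0, q = -6, r = 0.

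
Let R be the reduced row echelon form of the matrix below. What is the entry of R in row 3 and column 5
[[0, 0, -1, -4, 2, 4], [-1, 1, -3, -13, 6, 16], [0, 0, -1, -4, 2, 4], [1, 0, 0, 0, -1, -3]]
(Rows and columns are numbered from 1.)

r1 <=> r2
r1 ← -1·r1
r4 ← r4 − r1
r2 <=> r4
r3 ← -1·r3
r4 ← r4 + r3
r2 ← r2 + 3·r3
r1 ← r1 − 3·r3
r1 ← r1 + r2

-2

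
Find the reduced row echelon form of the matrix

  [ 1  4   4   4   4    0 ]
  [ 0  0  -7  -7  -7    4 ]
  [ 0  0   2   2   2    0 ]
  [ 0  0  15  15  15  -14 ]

[[1, 4, 0, 0, 0, 0], [0, 0, 1, 1, 1, 0], [0, 0, 0, 0, 0, 1], [0, 0, 0, 0, 0, 0]]

ρ2 ← -1/7·ρ2
  [ 1  4   4   4   4     0 ]
  [ 0  0   1   1   1  -4/7 ]
  [ 0  0   2   2   2     0 ]
  [ 0  0  15  15  15   -14 ]
ρ3 ← ρ3 − 2·ρ2
  [ 1  4   4   4   4     0 ]
  [ 0  0   1   1   1  -4/7 ]
  [ 0  0   0   0   0   8/7 ]
  [ 0  0  15  15  15   -14 ]
ρ4 ← ρ4 − 15·ρ2
  [ 1  4  4  4  4      0 ]
  [ 0  0  1  1  1   -4/7 ]
  [ 0  0  0  0  0    8/7 ]
  [ 0  0  0  0  0  -38/7 ]
ρ3 ← 7/8·ρ3
  [ 1  4  4  4  4      0 ]
  [ 0  0  1  1  1   -4/7 ]
  [ 0  0  0  0  0      1 ]
  [ 0  0  0  0  0  -38/7 ]
ρ4 ← ρ4 + 38/7·ρ3
  [ 1  4  4  4  4     0 ]
  [ 0  0  1  1  1  -4/7 ]
  [ 0  0  0  0  0     1 ]
  [ 0  0  0  0  0     0 ]
ρ2 ← ρ2 + 4/7·ρ3
  [ 1  4  4  4  4  0 ]
  [ 0  0  1  1  1  0 ]
  [ 0  0  0  0  0  1 ]
  [ 0  0  0  0  0  0 ]
ρ1 ← ρ1 − 4·ρ2
  [ 1  4  0  0  0  0 ]
  [ 0  0  1  1  1  0 ]
  [ 0  0  0  0  0  1 ]
  [ 0  0  0  0  0  0 ]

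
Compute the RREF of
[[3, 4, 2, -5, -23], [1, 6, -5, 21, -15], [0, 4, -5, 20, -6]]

[[1, 0, 0, 1, -1], [0, 1, 0, 0, -4], [0, 0, 1, -4, -2]]

ρ1 := 1/3·ρ1
  [ 1  4/3  2/3  -5/3  -23/3 ]
  [ 1    6   -5    21    -15 ]
  [ 0    4   -5    20     -6 ]
ρ2 := ρ2 − ρ1
  [ 1   4/3    2/3  -5/3  -23/3 ]
  [ 0  14/3  -17/3  68/3  -22/3 ]
  [ 0     4     -5    20     -6 ]
ρ2 := 3/14·ρ2
  [ 1  4/3     2/3  -5/3  -23/3 ]
  [ 0    1  -17/14  34/7  -11/7 ]
  [ 0    4      -5    20     -6 ]
ρ3 := ρ3 − 4·ρ2
  [ 1  4/3     2/3  -5/3  -23/3 ]
  [ 0    1  -17/14  34/7  -11/7 ]
  [ 0    0    -1/7   4/7    2/7 ]
ρ3 := -7·ρ3
  [ 1  4/3     2/3  -5/3  -23/3 ]
  [ 0    1  -17/14  34/7  -11/7 ]
  [ 0    0       1    -4     -2 ]
ρ2 := ρ2 + 17/14·ρ3
  [ 1  4/3  2/3  -5/3  -23/3 ]
  [ 0    1    0     0     -4 ]
  [ 0    0    1    -4     -2 ]
ρ1 := ρ1 − 2/3·ρ3
  [ 1  4/3  0   1  -19/3 ]
  [ 0    1  0   0     -4 ]
  [ 0    0  1  -4     -2 ]
ρ1 := ρ1 − 4/3·ρ2
  [ 1  0  0   1  -1 ]
  [ 0  1  0   0  -4 ]
  [ 0  0  1  -4  -2 ]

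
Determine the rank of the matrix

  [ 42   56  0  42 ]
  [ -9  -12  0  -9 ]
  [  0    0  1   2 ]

rank = 2

R1 ← 1/42·R1
R2 ← R2 + 9·R1
R2 <-> R3
The reduced form has 2 nonzero rows.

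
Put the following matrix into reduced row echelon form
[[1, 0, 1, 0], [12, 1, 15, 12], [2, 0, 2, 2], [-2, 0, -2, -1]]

[[1, 0, 1, 0], [0, 1, 3, 0], [0, 0, 0, 1], [0, 0, 0, 0]]

r2 ← r2 − 12·r1
r3 ← r3 − 2·r1
r4 ← r4 + 2·r1
r3 ← 1/2·r3
r4 ← r4 + r3
r2 ← r2 − 12·r3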